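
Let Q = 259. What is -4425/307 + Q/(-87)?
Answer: -464488/26709 ≈ -17.391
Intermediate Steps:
-4425/307 + Q/(-87) = -4425/307 + 259/(-87) = -4425*1/307 + 259*(-1/87) = -4425/307 - 259/87 = -464488/26709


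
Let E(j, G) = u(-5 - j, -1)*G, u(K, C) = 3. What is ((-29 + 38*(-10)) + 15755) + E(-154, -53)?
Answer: 15187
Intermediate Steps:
E(j, G) = 3*G
((-29 + 38*(-10)) + 15755) + E(-154, -53) = ((-29 + 38*(-10)) + 15755) + 3*(-53) = ((-29 - 380) + 15755) - 159 = (-409 + 15755) - 159 = 15346 - 159 = 15187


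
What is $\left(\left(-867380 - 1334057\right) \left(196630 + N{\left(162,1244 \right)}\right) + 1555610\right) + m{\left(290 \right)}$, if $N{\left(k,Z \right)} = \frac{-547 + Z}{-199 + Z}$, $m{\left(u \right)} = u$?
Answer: $- \frac{452347550875039}{1045} \approx -4.3287 \cdot 10^{11}$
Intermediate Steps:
$N{\left(k,Z \right)} = \frac{-547 + Z}{-199 + Z}$
$\left(\left(-867380 - 1334057\right) \left(196630 + N{\left(162,1244 \right)}\right) + 1555610\right) + m{\left(290 \right)} = \left(\left(-867380 - 1334057\right) \left(196630 + \frac{-547 + 1244}{-199 + 1244}\right) + 1555610\right) + 290 = \left(- 2201437 \left(196630 + \frac{1}{1045} \cdot 697\right) + 1555610\right) + 290 = \left(- 2201437 \left(196630 + \frac{697}{1045}\right) + 1555610\right) + 290 = \left(\left(-2201437\right) \frac{205479047}{1045} + 1555610\right) + 290 = \left(- \frac{452349176790539}{1045} + 1555610\right) + 290 = - \frac{452347551178089}{1045} + 290 = - \frac{452347550875039}{1045}$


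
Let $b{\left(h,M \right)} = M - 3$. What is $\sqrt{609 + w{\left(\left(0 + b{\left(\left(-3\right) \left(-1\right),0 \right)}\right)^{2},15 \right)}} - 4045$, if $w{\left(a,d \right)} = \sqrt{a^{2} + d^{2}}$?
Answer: $-4045 + \sqrt{609 + 3 \sqrt{34}} \approx -4020.0$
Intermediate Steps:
$b{\left(h,M \right)} = -3 + M$
$\sqrt{609 + w{\left(\left(0 + b{\left(\left(-3\right) \left(-1\right),0 \right)}\right)^{2},15 \right)}} - 4045 = \sqrt{609 + \sqrt{\left(\left(0 + \left(-3 + 0\right)\right)^{2}\right)^{2} + 15^{2}}} - 4045 = \sqrt{609 + \sqrt{\left(\left(0 - 3\right)^{2}\right)^{2} + 225}} - 4045 = \sqrt{609 + \sqrt{\left(\left(-3\right)^{2}\right)^{2} + 225}} - 4045 = \sqrt{609 + \sqrt{9^{2} + 225}} - 4045 = \sqrt{609 + \sqrt{81 + 225}} - 4045 = \sqrt{609 + \sqrt{306}} - 4045 = \sqrt{609 + 3 \sqrt{34}} - 4045 = -4045 + \sqrt{609 + 3 \sqrt{34}}$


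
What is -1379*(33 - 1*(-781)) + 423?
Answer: -1122083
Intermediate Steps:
-1379*(33 - 1*(-781)) + 423 = -1379*(33 + 781) + 423 = -1379*814 + 423 = -1122506 + 423 = -1122083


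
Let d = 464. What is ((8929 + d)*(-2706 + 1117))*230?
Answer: -3432859710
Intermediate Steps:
((8929 + d)*(-2706 + 1117))*230 = ((8929 + 464)*(-2706 + 1117))*230 = (9393*(-1589))*230 = -14925477*230 = -3432859710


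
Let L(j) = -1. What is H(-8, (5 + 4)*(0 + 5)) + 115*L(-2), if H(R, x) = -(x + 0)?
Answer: -160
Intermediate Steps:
H(R, x) = -x
H(-8, (5 + 4)*(0 + 5)) + 115*L(-2) = -(5 + 4)*(0 + 5) + 115*(-1) = -9*5 - 115 = -1*45 - 115 = -45 - 115 = -160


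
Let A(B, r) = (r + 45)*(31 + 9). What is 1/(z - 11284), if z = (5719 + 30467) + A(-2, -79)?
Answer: 1/23542 ≈ 4.2477e-5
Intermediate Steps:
A(B, r) = 1800 + 40*r (A(B, r) = (45 + r)*40 = 1800 + 40*r)
z = 34826 (z = (5719 + 30467) + (1800 + 40*(-79)) = 36186 + (1800 - 3160) = 36186 - 1360 = 34826)
1/(z - 11284) = 1/(34826 - 11284) = 1/23542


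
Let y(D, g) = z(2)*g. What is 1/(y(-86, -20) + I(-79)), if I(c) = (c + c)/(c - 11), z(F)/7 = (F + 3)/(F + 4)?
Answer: -45/5171 ≈ -0.0087024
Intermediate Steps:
z(F) = 7*(3 + F)/(4 + F) (z(F) = 7*((F + 3)/(F + 4)) = 7*((3 + F)/(4 + F)) = 7*(3 + F)/(4 + F))
y(D, g) = 35*g/6 (y(D, g) = (7*(3 + 2)/(4 + 2))*g = (7*5/6)*g = (7*(⅙)*5)*g = 35*g/6)
I(c) = 2*c/(-11 + c) (I(c) = (2*c)/(-11 + c) = 2*c/(-11 + c))
1/(y(-86, -20) + I(-79)) = 1/((35/6)*(-20) + 2*(-79)/(-11 - 79)) = 1/(-350/3 + 2*(-79)/(-90)) = 1/(-350/3 + 2*(-79)*(-1/90)) = 1/(-350/3 + 79/45) = 1/(-5171/45) = -45/5171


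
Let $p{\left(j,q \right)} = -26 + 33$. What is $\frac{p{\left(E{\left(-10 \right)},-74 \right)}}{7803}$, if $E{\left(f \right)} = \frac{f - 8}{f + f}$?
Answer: $\frac{7}{7803} \approx 0.00089709$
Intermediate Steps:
$E{\left(f \right)} = \frac{-8 + f}{2 f}$
$p{\left(j,q \right)} = 7$
$\frac{p{\left(E{\left(-10 \right)},-74 \right)}}{7803} = \frac{7}{7803}$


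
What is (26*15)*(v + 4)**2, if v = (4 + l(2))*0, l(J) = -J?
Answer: 6240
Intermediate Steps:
v = 0 (v = (4 - 1*2)*0 = (4 - 2)*0 = 2*0 = 0)
(26*15)*(v + 4)**2 = (26*15)*(0 + 4)**2 = 390*4**2 = 390*16 = 6240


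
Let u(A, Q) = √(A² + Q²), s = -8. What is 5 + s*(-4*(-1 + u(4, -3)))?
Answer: 133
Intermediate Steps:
5 + s*(-4*(-1 + u(4, -3))) = 5 - (-32)*(-1 + √(4² + (-3)²)) = 5 - (-32)*(-1 + √(16 + 9)) = 5 - (-32)*(-1 + √25) = 5 - (-32)*(-1 + 5) = 5 - (-32)*4 = 5 - 8*(-16) = 5 + 128 = 133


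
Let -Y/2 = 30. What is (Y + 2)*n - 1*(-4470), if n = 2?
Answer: 4354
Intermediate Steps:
Y = -60 (Y = -2*30 = -60)
(Y + 2)*n - 1*(-4470) = (-60 + 2)*2 - 1*(-4470) = -58*2 + 4470 = -116 + 4470 = 4354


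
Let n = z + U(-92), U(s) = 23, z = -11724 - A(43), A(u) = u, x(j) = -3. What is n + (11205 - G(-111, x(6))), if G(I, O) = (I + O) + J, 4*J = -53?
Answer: -1647/4 ≈ -411.75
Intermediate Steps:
J = -53/4 (J = (1/4)*(-53) = -53/4 ≈ -13.250)
G(I, O) = -53/4 + I + O (G(I, O) = (I + O) - 53/4 = -53/4 + I + O)
z = -11767 (z = -11724 - 1*43 = -11724 - 43 = -11767)
n = -11744 (n = -11767 + 23 = -11744)
n + (11205 - G(-111, x(6))) = -11744 + (11205 - (-53/4 - 111 - 3)) = -11744 + (11205 - 1*(-509/4)) = -11744 + (11205 + 509/4) = -11744 + 45329/4 = -1647/4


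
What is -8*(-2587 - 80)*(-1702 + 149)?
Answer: -33134808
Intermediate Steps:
-8*(-2587 - 80)*(-1702 + 149) = -(-21336)*(-1553) = -8*4141851 = -33134808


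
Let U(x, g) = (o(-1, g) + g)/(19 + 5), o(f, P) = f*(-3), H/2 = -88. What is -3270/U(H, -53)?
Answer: 7848/5 ≈ 1569.6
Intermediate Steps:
H = -176 (H = 2*(-88) = -176)
o(f, P) = -3*f
U(x, g) = ⅛ + g/24 (U(x, g) = (-3*(-1) + g)/(19 + 5) = (3 + g)/24 = (3 + g)*(1/24) = ⅛ + g/24)
-3270/U(H, -53) = -3270/(⅛ + (1/24)*(-53)) = -3270/(⅛ - 53/24) = -3270/(-25/12) = -3270*(-12/25) = 7848/5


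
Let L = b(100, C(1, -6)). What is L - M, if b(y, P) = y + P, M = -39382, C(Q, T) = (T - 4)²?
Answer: 39582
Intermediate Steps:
C(Q, T) = (-4 + T)²
b(y, P) = P + y
L = 200 (L = (-4 - 6)² + 100 = (-10)² + 100 = 100 + 100 = 200)
L - M = 200 - 1*(-39382) = 200 + 39382 = 39582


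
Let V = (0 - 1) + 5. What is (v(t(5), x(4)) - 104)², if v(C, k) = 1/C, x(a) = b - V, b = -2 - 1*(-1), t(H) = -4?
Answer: 173889/16 ≈ 10868.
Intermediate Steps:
b = -1 (b = -2 + 1 = -1)
V = 4 (V = -1 + 5 = 4)
x(a) = -5 (x(a) = -1 - 1*4 = -1 - 4 = -5)
v(C, k) = 1/C
(v(t(5), x(4)) - 104)² = (1/(-4) - 104)² = (-¼ - 104)² = (-417/4)² = 173889/16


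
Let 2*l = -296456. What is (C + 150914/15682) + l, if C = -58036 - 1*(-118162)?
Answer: -690732325/7841 ≈ -88092.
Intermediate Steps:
l = -148228 (l = (½)*(-296456) = -148228)
C = 60126 (C = -58036 + 118162 = 60126)
(C + 150914/15682) + l = (60126 + 150914/15682) - 148228 = (60126 + 150914*(1/15682)) - 148228 = (60126 + 75457/7841) - 148228 = 471523423/7841 - 148228 = -690732325/7841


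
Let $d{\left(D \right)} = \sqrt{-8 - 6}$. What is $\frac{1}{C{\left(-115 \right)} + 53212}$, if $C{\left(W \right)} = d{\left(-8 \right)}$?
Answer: $\frac{26606}{1415758479} - \frac{i \sqrt{14}}{2831516958} \approx 1.8793 \cdot 10^{-5} - 1.3214 \cdot 10^{-9} i$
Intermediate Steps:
$d{\left(D \right)} = i \sqrt{14}$ ($d{\left(D \right)} = \sqrt{-14} = i \sqrt{14}$)
$C{\left(W \right)} = i \sqrt{14}$
$\frac{1}{C{\left(-115 \right)} + 53212} = \frac{1}{i \sqrt{14} + 53212} = \frac{1}{53212 + i \sqrt{14}}$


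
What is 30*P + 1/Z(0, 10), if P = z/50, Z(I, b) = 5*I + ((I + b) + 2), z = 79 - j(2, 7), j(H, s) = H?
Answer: 2777/60 ≈ 46.283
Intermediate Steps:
z = 77 (z = 79 - 1*2 = 79 - 2 = 77)
Z(I, b) = 2 + b + 6*I (Z(I, b) = 5*I + (2 + I + b) = 2 + b + 6*I)
P = 77/50 ≈ 1.5400
30*P + 1/Z(0, 10) = 30*(77/50) + 1/(2 + 10 + 6*0) = 231/5 + 1/(2 + 10 + 0) = 231/5 + 1/12 = 2777/60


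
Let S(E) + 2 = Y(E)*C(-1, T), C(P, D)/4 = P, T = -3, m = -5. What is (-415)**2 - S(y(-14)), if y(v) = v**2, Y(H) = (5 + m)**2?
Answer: 172227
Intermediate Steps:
C(P, D) = 4*P
Y(H) = 0 (Y(H) = (5 - 5)**2 = 0**2 = 0)
S(E) = -2 (S(E) = -2 + 0*(4*(-1)) = -2 + 0*(-4) = -2 + 0 = -2)
(-415)**2 - S(y(-14)) = (-415)**2 - 1*(-2) = 172225 + 2 = 172227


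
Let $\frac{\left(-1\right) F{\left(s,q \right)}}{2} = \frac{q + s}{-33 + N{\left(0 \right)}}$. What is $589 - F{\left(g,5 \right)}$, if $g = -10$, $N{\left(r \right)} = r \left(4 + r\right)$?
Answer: $\frac{19447}{33} \approx 589.3$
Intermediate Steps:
$F{\left(s,q \right)} = \frac{2 q}{33} + \frac{2 s}{33}$ ($F{\left(s,q \right)} = - 2 \frac{q + s}{-33 + 0 \left(4 + 0\right)} = - 2 \frac{q + s}{-33 + 0 \cdot 4} = - 2 \frac{q + s}{-33 + 0} = - 2 \frac{q + s}{-33} = - 2 \left(q + s\right) \left(- \frac{1}{33}\right) = - 2 \left(- \frac{q}{33} - \frac{s}{33}\right) = \frac{2 q}{33} + \frac{2 s}{33}$)
$589 - F{\left(g,5 \right)} = 589 - \left(\frac{2}{33} \cdot 5 + \frac{2}{33} \left(-10\right)\right) = 589 - \left(\frac{10}{33} - \frac{20}{33}\right) = 589 - - \frac{10}{33} = 589 + \frac{10}{33} = \frac{19447}{33}$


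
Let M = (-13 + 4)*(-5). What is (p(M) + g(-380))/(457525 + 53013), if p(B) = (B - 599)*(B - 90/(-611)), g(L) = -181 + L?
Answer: -2232123/44562674 ≈ -0.050090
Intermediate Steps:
M = 45 (M = -9*(-5) = 45)
p(B) = (-599 + B)*(90/611 + B) (p(B) = (-599 + B)*(B - 90*(-1/611)) = (-599 + B)*(B + 90/611) = (-599 + B)*(90/611 + B))
(p(M) + g(-380))/(457525 + 53013) = ((-53910/611 + 45² - 365899/611*45) + (-181 - 380))/(457525 + 53013) = ((-53910/611 + 2025 - 16465455/611) - 561)/510538 = (-15282090/611 - 561)*(1/510538) = -15624861/611*1/510538 = -2232123/44562674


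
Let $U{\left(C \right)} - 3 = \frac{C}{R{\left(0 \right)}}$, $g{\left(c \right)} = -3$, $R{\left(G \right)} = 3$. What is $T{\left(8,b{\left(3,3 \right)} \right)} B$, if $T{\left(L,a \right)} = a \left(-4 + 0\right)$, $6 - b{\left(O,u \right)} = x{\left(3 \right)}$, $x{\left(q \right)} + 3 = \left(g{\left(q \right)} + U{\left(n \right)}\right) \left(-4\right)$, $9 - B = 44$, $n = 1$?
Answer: $\frac{4340}{3} \approx 1446.7$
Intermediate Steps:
$U{\left(C \right)} = 3 + \frac{C}{3}$
$B = -35$ ($B = 9 - 44 = -35$)
$x{\left(q \right)} = - \frac{13}{3}$ ($x{\left(q \right)} = -3 + \left(-3 + \left(3 + \frac{1}{3} \cdot 1\right)\right) \left(-4\right) = -3 + \left(-3 + \left(3 + \frac{1}{3}\right)\right) \left(-4\right) = -3 + \left(-3 + \frac{10}{3}\right) \left(-4\right) = -3 + \frac{1}{3} \left(-4\right) = -3 - \frac{4}{3} = - \frac{13}{3}$)
$b{\left(O,u \right)} = \frac{31}{3}$ ($b{\left(O,u \right)} = 6 - - \frac{13}{3} = 6 + \frac{13}{3} = \frac{31}{3}$)
$T{\left(L,a \right)} = - 4 a$ ($T{\left(L,a \right)} = a \left(-4\right) = - 4 a$)
$T{\left(8,b{\left(3,3 \right)} \right)} B = \left(-4\right) \frac{31}{3} \left(-35\right) = \left(- \frac{124}{3}\right) \left(-35\right) = \frac{4340}{3}$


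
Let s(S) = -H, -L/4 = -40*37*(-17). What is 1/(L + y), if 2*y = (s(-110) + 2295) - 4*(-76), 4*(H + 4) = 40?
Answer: -2/198687 ≈ -1.0066e-5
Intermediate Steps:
H = 6 (H = -4 + (¼)*40 = -4 + 10 = 6)
L = -100640 (L = -4*(-40*37)*(-17) = -(-5920)*(-17) = -4*25160 = -100640)
s(S) = -6 (s(S) = -1*6 = -6)
y = 2593/2 (y = ((-6 + 2295) - 4*(-76))/2 = (2289 + 304)/2 = (½)*2593 = 2593/2 ≈ 1296.5)
1/(L + y) = 1/(-100640 + 2593/2) = 1/(-198687/2) = -2/198687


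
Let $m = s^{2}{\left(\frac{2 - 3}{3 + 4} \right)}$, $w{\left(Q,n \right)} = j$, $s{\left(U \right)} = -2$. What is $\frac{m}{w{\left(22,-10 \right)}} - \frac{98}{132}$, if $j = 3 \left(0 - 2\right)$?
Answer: $- \frac{31}{22} \approx -1.4091$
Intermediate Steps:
$j = -6$ ($j = 3 \left(-2\right) = -6$)
$w{\left(Q,n \right)} = -6$
$m = 4$ ($m = \left(-2\right)^{2} = 4$)
$\frac{m}{w{\left(22,-10 \right)}} - \frac{98}{132} = \frac{4}{-6} - \frac{98}{132} = 4 \left(- \frac{1}{6}\right) - \frac{49}{66} = - \frac{2}{3} - \frac{49}{66} = - \frac{31}{22}$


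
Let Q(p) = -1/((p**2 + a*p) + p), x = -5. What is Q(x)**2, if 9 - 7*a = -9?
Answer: 49/2500 ≈ 0.019600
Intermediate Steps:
a = 18/7 (a = 9/7 - 1/7*(-9) = 9/7 + 9/7 = 18/7 ≈ 2.5714)
Q(p) = -1/(p**2 + 25*p/7) (Q(p) = -1/((p**2 + 18*p/7) + p) = -1/(p**2 + 25*p/7))
Q(x)**2 = (-7/(-5*(25 + 7*(-5))))**2 = (-7*(-1/5)/(25 - 35))**2 = (-7*(-1/5)/(-10))**2 = (-7*(-1/5)*(-1/10))**2 = (-7/50)**2 = 49/2500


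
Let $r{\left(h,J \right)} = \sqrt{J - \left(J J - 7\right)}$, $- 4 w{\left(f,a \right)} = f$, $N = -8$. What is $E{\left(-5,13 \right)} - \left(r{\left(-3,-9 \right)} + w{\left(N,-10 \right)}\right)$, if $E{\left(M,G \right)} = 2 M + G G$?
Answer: $157 - i \sqrt{83} \approx 157.0 - 9.1104 i$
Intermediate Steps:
$w{\left(f,a \right)} = - \frac{f}{4}$
$E{\left(M,G \right)} = G^{2} + 2 M$ ($E{\left(M,G \right)} = 2 M + G^{2} = G^{2} + 2 M$)
$r{\left(h,J \right)} = \sqrt{7 + J - J^{2}}$ ($r{\left(h,J \right)} = \sqrt{J - \left(J^{2} - 7\right)} = \sqrt{J - \left(-7 + J^{2}\right)} = \sqrt{7 + J - J^{2}}$)
$E{\left(-5,13 \right)} - \left(r{\left(-3,-9 \right)} + w{\left(N,-10 \right)}\right) = \left(13^{2} + 2 \left(-5\right)\right) - \left(\sqrt{7 - 9 - \left(-9\right)^{2}} - -2\right) = \left(169 - 10\right) - \left(\sqrt{7 - 9 - 81} + 2\right) = 159 - \left(\sqrt{7 - 9 - 81} + 2\right) = 159 - \left(\sqrt{-83} + 2\right) = 159 - \left(i \sqrt{83} + 2\right) = 159 - \left(2 + i \sqrt{83}\right) = 157 - i \sqrt{83}$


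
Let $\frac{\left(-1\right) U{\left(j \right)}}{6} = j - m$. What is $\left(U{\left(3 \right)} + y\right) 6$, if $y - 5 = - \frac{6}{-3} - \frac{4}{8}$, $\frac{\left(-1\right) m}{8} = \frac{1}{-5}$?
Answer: $- \frac{57}{5} \approx -11.4$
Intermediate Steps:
$m = \frac{8}{5}$ ($m = - \frac{8}{-5} = \left(-8\right) \left(- \frac{1}{5}\right) = \frac{8}{5} \approx 1.6$)
$U{\left(j \right)} = \frac{48}{5} - 6 j$ ($U{\left(j \right)} = - 6 \left(j - \frac{8}{5}\right) = - 6 \left(- \frac{8}{5} + j\right) = \frac{48}{5} - 6 j$)
$y = \frac{13}{2}$ ($y = 5 - \left(\frac{1}{2} - 2\right) = 5 - - \frac{3}{2} = 5 + \left(2 - \frac{1}{2}\right) = 5 + \frac{3}{2} = \frac{13}{2} \approx 6.5$)
$\left(U{\left(3 \right)} + y\right) 6 = \left(\left(\frac{48}{5} - 18\right) + \frac{13}{2}\right) 6 = \left(- \frac{42}{5} + \frac{13}{2}\right) 6 = \left(- \frac{19}{10}\right) 6 = - \frac{57}{5}$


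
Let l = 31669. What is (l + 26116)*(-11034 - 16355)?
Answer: -1582673365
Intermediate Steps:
(l + 26116)*(-11034 - 16355) = (31669 + 26116)*(-11034 - 16355) = 57785*(-27389) = -1582673365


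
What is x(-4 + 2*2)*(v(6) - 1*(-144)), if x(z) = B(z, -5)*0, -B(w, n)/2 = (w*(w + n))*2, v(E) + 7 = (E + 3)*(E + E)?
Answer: 0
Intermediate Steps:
v(E) = -7 + 2*E*(3 + E) (v(E) = -7 + (E + 3)*(E + E) = -7 + (3 + E)*(2*E) = -7 + 2*E*(3 + E))
B(w, n) = -4*w*(n + w) (B(w, n) = -2*w*(w + n)*2 = -2*w*(n + w)*2 = -4*w*(n + w))
x(z) = 0 (x(z) = -4*z*(-5 + z)*0 = 0)
x(-4 + 2*2)*(v(6) - 1*(-144)) = 0*((-7 + 2*6**2 + 6*6) - 1*(-144)) = 0*((-7 + 2*36 + 36) + 144) = 0*((-7 + 72 + 36) + 144) = 0*(101 + 144) = 0*245 = 0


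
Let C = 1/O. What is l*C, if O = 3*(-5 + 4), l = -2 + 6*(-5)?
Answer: 32/3 ≈ 10.667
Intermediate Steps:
l = -32 (l = -2 - 30 = -32)
O = -3 (O = 3*(-1) = -3)
C = -⅓ (C = 1/(-3) = -⅓ ≈ -0.33333)
l*C = -32*(-⅓) = 32/3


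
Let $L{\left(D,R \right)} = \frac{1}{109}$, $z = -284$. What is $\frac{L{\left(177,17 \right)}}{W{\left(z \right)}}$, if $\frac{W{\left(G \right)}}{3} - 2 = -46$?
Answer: $- \frac{1}{14388} \approx -6.9502 \cdot 10^{-5}$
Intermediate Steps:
$W{\left(G \right)} = -132$ ($W{\left(G \right)} = 6 + 3 \left(-46\right) = 6 - 138 = -132$)
$L{\left(D,R \right)} = \frac{1}{109}$
$\frac{L{\left(177,17 \right)}}{W{\left(z \right)}} = \frac{1}{109 \left(-132\right)} = \frac{1}{109} \left(- \frac{1}{132}\right) = - \frac{1}{14388}$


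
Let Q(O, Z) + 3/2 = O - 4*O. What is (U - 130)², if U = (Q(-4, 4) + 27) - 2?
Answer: 35721/4 ≈ 8930.3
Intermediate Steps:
Q(O, Z) = -3/2 - 3*O (Q(O, Z) = -3/2 + (O - 4*O) = -3/2 - 3*O)
U = 71/2 (U = ((-3/2 - 3*(-4)) + 27) - 2 = ((-3/2 + 12) + 27) - 2 = (21/2 + 27) - 2 = 75/2 - 2 = 71/2 ≈ 35.500)
(U - 130)² = (71/2 - 130)² = (-189/2)² = 35721/4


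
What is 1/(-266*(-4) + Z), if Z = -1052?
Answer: 1/12 ≈ 0.083333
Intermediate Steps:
1/(-266*(-4) + Z) = 1/(-266*(-4) - 1052) = 1/(1064 - 1052) = 1/12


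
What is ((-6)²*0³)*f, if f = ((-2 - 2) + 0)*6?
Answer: 0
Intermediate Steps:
f = -24 (f = (-4 + 0)*6 = -4*6 = -24)
((-6)²*0³)*f = ((-6)²*0³)*(-24) = (36*0)*(-24) = 0*(-24) = 0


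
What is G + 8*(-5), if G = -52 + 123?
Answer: 31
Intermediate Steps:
G = 71
G + 8*(-5) = 71 + 8*(-5) = 71 - 40 = 31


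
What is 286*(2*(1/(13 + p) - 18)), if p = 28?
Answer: -421564/41 ≈ -10282.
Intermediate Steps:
286*(2*(1/(13 + p) - 18)) = 286*(2*(1/(13 + 28) - 18)) = 286*(2*(1/41 - 18)) = 286*(2*(-737/41)) = 286*(-1474/41) = -421564/41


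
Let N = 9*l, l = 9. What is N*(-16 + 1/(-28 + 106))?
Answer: -33669/26 ≈ -1295.0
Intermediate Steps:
N = 81 (N = 9*9 = 81)
N*(-16 + 1/(-28 + 106)) = 81*(-16 + 1/(-28 + 106)) = 81*(-16 + 1/78) = 81*(-1247/78) = -33669/26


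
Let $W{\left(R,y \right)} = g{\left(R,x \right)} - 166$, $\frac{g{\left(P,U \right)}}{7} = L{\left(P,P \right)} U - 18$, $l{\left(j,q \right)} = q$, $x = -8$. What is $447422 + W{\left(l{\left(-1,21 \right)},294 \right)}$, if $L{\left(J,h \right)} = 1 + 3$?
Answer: $446906$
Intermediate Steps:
$L{\left(J,h \right)} = 4$
$g{\left(P,U \right)} = -126 + 28 U$ ($g{\left(P,U \right)} = 7 \left(4 U - 18\right) = 7 \left(-18 + 4 U\right) = -126 + 28 U$)
$W{\left(R,y \right)} = -516$ ($W{\left(R,y \right)} = \left(-126 + 28 \left(-8\right)\right) - 166 = \left(-126 - 224\right) - 166 = -350 - 166 = -516$)
$447422 + W{\left(l{\left(-1,21 \right)},294 \right)} = 447422 - 516 = 446906$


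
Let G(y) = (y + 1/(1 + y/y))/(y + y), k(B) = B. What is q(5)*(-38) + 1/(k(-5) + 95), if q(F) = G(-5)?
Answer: -769/45 ≈ -17.089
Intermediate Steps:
G(y) = (1/2 + y)/(2*y) (G(y) = (y + 1/(1 + 1))/((2*y)) = (y + 1/2)*(1/(2*y)) = (1/2 + y)*(1/(2*y)) = (1/2 + y)/(2*y))
q(F) = 9/20 (q(F) = (1/4)*(1 + 2*(-5))/(-5) = (1/4)*(-1/5)*(1 - 10) = (1/4)*(-1/5)*(-9) = 9/20)
q(5)*(-38) + 1/(k(-5) + 95) = (9/20)*(-38) + 1/(-5 + 95) = -171/10 + 1/90 = -769/45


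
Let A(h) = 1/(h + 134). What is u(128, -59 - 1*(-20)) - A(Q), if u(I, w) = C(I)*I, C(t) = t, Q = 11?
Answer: 2375679/145 ≈ 16384.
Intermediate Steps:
A(h) = 1/(134 + h)
u(I, w) = I² (u(I, w) = I*I = I²)
u(128, -59 - 1*(-20)) - A(Q) = 128² - 1/(134 + 11) = 16384 - 1/145 = 2375679/145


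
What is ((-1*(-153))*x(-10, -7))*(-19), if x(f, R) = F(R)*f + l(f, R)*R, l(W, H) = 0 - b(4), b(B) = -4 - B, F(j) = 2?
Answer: 220932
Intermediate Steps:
l(W, H) = 8 (l(W, H) = 0 - (-4 - 1*4) = 0 - (-4 - 4) = 0 - 1*(-8) = 0 + 8 = 8)
x(f, R) = 2*f + 8*R
((-1*(-153))*x(-10, -7))*(-19) = ((-1*(-153))*(2*(-10) + 8*(-7)))*(-19) = (153*(-20 - 56))*(-19) = (153*(-76))*(-19) = -11628*(-19) = 220932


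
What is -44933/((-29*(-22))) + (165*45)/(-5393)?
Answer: -247060819/3440734 ≈ -71.805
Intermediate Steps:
-44933/((-29*(-22))) + (165*45)/(-5393) = -44933/638 + 7425*(-1/5393) = -44933*1/638 - 7425/5393 = -44933/638 - 7425/5393 = -247060819/3440734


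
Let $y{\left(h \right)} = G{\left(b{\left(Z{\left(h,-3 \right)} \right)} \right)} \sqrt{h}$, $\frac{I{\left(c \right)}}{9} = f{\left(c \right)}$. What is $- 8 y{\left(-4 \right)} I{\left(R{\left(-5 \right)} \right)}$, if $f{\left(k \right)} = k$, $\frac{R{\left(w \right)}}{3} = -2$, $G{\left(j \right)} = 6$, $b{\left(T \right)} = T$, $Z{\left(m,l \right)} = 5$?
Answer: $5184 i \approx 5184.0 i$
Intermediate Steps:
$R{\left(w \right)} = -6$ ($R{\left(w \right)} = 3 \left(-2\right) = -6$)
$I{\left(c \right)} = 9 c$
$y{\left(h \right)} = 6 \sqrt{h}$
$- 8 y{\left(-4 \right)} I{\left(R{\left(-5 \right)} \right)} = - 8 \cdot 6 \sqrt{-4} \cdot 9 \left(-6\right) = - 8 \cdot 6 \cdot 2 i \left(-54\right) = - 8 \cdot 12 i \left(-54\right) = - 96 i \left(-54\right) = 5184 i$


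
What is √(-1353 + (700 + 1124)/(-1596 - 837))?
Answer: I*√890389601/811 ≈ 36.793*I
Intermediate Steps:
√(-1353 + (700 + 1124)/(-1596 - 837)) = √(-1353 + 1824/(-2433)) = √(-1353 + 1824*(-1/2433)) = √(-1353 - 608/811) = √(-1097891/811) = I*√890389601/811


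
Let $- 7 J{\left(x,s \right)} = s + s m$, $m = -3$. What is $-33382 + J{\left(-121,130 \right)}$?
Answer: $- \frac{233414}{7} \approx -33345.0$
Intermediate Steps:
$J{\left(x,s \right)} = \frac{2 s}{7}$ ($J{\left(x,s \right)} = - \frac{s + s \left(-3\right)}{7} = - \frac{s - 3 s}{7} = - \frac{\left(-2\right) s}{7} = \frac{2 s}{7}$)
$-33382 + J{\left(-121,130 \right)} = -33382 + \frac{2}{7} \cdot 130 = -33382 + \frac{260}{7} = - \frac{233414}{7}$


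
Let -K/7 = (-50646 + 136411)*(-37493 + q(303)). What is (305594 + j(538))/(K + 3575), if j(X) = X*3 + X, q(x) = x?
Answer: 307746/22327206025 ≈ 1.3783e-5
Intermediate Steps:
j(X) = 4*X (j(X) = 3*X + X = 4*X)
K = 22327202450 (K = -7*(-50646 + 136411)*(-37493 + 303) = -600355*(-37190) = -7*(-3189600350) = 22327202450)
(305594 + j(538))/(K + 3575) = (305594 + 4*538)/(22327202450 + 3575) = (305594 + 2152)/22327206025 = 307746*(1/22327206025) = 307746/22327206025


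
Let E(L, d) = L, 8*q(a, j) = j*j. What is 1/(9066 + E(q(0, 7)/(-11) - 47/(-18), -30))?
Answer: 792/7181899 ≈ 0.00011028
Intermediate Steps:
q(a, j) = j²/8 (q(a, j) = (j*j)/8 = j²/8)
1/(9066 + E(q(0, 7)/(-11) - 47/(-18), -30)) = 1/(9066 + (((⅛)*7²)/(-11) - 47/(-18))) = 1/(9066 + (((⅛)*49)*(-1/11) - 47*(-1/18))) = 1/(9066 + ((49/8)*(-1/11) + 47/18)) = 1/(9066 + (-49/88 + 47/18)) = 1/(9066 + 1627/792) = 1/(7181899/792) = 792/7181899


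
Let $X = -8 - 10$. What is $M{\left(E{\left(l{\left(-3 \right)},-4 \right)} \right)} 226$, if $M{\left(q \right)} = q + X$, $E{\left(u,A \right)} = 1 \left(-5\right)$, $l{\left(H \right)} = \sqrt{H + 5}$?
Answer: $-5198$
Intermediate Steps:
$X = -18$ ($X = -8 - 10 = -18$)
$l{\left(H \right)} = \sqrt{5 + H}$
$E{\left(u,A \right)} = -5$
$M{\left(q \right)} = -18 + q$ ($M{\left(q \right)} = q - 18 = -18 + q$)
$M{\left(E{\left(l{\left(-3 \right)},-4 \right)} \right)} 226 = \left(-18 - 5\right) 226 = \left(-23\right) 226 = -5198$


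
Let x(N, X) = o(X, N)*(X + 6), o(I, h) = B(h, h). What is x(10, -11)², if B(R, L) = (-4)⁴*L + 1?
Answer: 163968025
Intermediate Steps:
B(R, L) = 1 + 256*L (B(R, L) = 256*L + 1 = 1 + 256*L)
o(I, h) = 1 + 256*h
x(N, X) = (1 + 256*N)*(6 + X) (x(N, X) = (1 + 256*N)*(X + 6) = (1 + 256*N)*(6 + X))
x(10, -11)² = ((1 + 256*10)*(6 - 11))² = ((1 + 2560)*(-5))² = (2561*(-5))² = (-12805)² = 163968025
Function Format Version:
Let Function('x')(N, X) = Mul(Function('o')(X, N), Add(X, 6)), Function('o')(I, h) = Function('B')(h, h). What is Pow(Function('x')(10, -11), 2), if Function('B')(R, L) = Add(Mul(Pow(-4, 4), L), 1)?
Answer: 163968025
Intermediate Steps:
Function('B')(R, L) = Add(1, Mul(256, L)) (Function('B')(R, L) = Add(Mul(256, L), 1) = Add(1, Mul(256, L)))
Function('o')(I, h) = Add(1, Mul(256, h))
Function('x')(N, X) = Mul(Add(1, Mul(256, N)), Add(6, X)) (Function('x')(N, X) = Mul(Add(1, Mul(256, N)), Add(X, 6)) = Mul(Add(1, Mul(256, N)), Add(6, X)))
Pow(Function('x')(10, -11), 2) = Pow(Mul(Add(1, Mul(256, 10)), Add(6, -11)), 2) = Pow(Mul(Add(1, 2560), -5), 2) = Pow(Mul(2561, -5), 2) = Pow(-12805, 2) = 163968025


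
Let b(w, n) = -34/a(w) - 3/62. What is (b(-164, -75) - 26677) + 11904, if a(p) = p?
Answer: -18776281/1271 ≈ -14773.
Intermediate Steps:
b(w, n) = -3/62 - 34/w (b(w, n) = -34/w - 3/62 = -3/62 - 34/w)
(b(-164, -75) - 26677) + 11904 = ((-3/62 - 34/(-164)) - 26677) + 11904 = ((-3/62 - 34*(-1/164)) - 26677) + 11904 = ((-3/62 + 17/82) - 26677) + 11904 = (202/1271 - 26677) + 11904 = -33906265/1271 + 11904 = -18776281/1271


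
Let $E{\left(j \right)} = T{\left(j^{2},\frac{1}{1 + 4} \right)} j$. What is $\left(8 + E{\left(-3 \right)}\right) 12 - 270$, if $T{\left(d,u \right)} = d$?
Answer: $-498$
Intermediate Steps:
$E{\left(j \right)} = j^{3}$ ($E{\left(j \right)} = j^{2} j = j^{3}$)
$\left(8 + E{\left(-3 \right)}\right) 12 - 270 = \left(8 + \left(-3\right)^{3}\right) 12 - 270 = \left(8 - 27\right) 12 - 270 = \left(-19\right) 12 - 270 = -228 - 270 = -498$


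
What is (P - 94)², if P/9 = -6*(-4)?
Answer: 14884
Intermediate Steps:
P = 216 (P = 9*(-6*(-4)) = 9*24 = 216)
(P - 94)² = (216 - 94)² = 122² = 14884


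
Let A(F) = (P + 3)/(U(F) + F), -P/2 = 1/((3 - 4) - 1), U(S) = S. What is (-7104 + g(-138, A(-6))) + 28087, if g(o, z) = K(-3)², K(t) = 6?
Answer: 21019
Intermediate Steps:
P = 1 (P = -2/((3 - 4) - 1) = -2/(-1 - 1) = -2/(-2) = -2*(-½) = 1)
A(F) = 2/F (A(F) = (1 + 3)/(F + F) = 4/((2*F)) = 4*(1/(2*F)) = 2/F)
g(o, z) = 36 (g(o, z) = 6² = 36)
(-7104 + g(-138, A(-6))) + 28087 = (-7104 + 36) + 28087 = -7068 + 28087 = 21019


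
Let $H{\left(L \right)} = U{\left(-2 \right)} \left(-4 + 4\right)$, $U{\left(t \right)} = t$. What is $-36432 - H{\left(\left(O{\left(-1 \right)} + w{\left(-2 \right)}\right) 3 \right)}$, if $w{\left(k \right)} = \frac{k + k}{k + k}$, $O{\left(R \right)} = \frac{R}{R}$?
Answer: $-36432$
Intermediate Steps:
$O{\left(R \right)} = 1$
$w{\left(k \right)} = 1$ ($w{\left(k \right)} = \frac{2 k}{2 k} = 2 k \frac{1}{2 k} = 1$)
$H{\left(L \right)} = 0$ ($H{\left(L \right)} = - 2 \left(-4 + 4\right) = \left(-2\right) 0 = 0$)
$-36432 - H{\left(\left(O{\left(-1 \right)} + w{\left(-2 \right)}\right) 3 \right)} = -36432 - 0 = -36432 + 0 = -36432$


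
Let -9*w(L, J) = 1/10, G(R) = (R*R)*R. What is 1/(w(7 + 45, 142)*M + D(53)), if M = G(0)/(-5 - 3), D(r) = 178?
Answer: 1/178 ≈ 0.0056180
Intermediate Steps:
G(R) = R³ (G(R) = R²*R = R³)
w(L, J) = -1/90 (w(L, J) = -⅑/10 = -⅑*⅒ = -1/90)
M = 0 (M = 0³/(-5 - 3) = 0/(-8) = -⅛*0 = 0)
1/(w(7 + 45, 142)*M + D(53)) = 1/(-1/90*0 + 178) = 1/(0 + 178) = 1/178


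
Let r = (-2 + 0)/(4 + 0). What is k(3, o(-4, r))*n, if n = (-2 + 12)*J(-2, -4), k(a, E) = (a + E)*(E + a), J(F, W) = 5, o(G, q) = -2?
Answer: 50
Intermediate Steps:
r = -½ (r = -2/4 = -2*¼ = -½ ≈ -0.50000)
k(a, E) = (E + a)² (k(a, E) = (E + a)*(E + a) = (E + a)²)
n = 50 (n = (-2 + 12)*5 = 10*5 = 50)
k(3, o(-4, r))*n = (-2 + 3)²*50 = 1²*50 = 1*50 = 50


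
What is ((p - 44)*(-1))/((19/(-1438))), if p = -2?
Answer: -66148/19 ≈ -3481.5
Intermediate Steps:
((p - 44)*(-1))/((19/(-1438))) = ((-2 - 44)*(-1))/((19/(-1438))) = (-46*(-1))/((19*(-1/1438))) = 46/(-19/1438) = 46*(-1438/19) = -66148/19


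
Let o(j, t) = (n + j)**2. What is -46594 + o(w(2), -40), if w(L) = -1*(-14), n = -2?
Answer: -46450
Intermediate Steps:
w(L) = 14
o(j, t) = (-2 + j)**2
-46594 + o(w(2), -40) = -46594 + (-2 + 14)**2 = -46594 + 12**2 = -46594 + 144 = -46450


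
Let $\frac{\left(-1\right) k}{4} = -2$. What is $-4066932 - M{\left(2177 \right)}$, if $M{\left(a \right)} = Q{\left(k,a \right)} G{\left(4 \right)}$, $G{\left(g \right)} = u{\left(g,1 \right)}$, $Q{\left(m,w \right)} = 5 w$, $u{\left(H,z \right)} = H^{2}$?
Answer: $-4241092$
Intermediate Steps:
$k = 8$ ($k = \left(-4\right) \left(-2\right) = 8$)
$G{\left(g \right)} = g^{2}$
$M{\left(a \right)} = 80 a$ ($M{\left(a \right)} = 5 a 4^{2} = 5 a 16 = 80 a$)
$-4066932 - M{\left(2177 \right)} = -4066932 - 80 \cdot 2177 = -4066932 - 174160 = -4241092$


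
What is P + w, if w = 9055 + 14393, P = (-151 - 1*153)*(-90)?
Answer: 50808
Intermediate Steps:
P = 27360 (P = (-151 - 153)*(-90) = -304*(-90) = 27360)
w = 23448
P + w = 27360 + 23448 = 50808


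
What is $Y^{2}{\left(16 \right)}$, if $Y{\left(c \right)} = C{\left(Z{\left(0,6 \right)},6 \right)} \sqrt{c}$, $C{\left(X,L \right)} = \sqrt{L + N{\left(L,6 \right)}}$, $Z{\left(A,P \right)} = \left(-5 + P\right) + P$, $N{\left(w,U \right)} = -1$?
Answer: $80$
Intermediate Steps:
$Z{\left(A,P \right)} = -5 + 2 P$
$C{\left(X,L \right)} = \sqrt{-1 + L}$ ($C{\left(X,L \right)} = \sqrt{L - 1} = \sqrt{-1 + L}$)
$Y{\left(c \right)} = \sqrt{5} \sqrt{c}$ ($Y{\left(c \right)} = \sqrt{-1 + 6} \sqrt{c} = \sqrt{5} \sqrt{c}$)
$Y^{2}{\left(16 \right)} = \left(\sqrt{5} \sqrt{16}\right)^{2} = \left(\sqrt{5} \cdot 4\right)^{2} = \left(4 \sqrt{5}\right)^{2} = 80$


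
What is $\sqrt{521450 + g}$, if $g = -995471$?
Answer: $3 i \sqrt{52669} \approx 688.49 i$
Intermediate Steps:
$\sqrt{521450 + g} = \sqrt{521450 - 995471} = \sqrt{-474021} = 3 i \sqrt{52669}$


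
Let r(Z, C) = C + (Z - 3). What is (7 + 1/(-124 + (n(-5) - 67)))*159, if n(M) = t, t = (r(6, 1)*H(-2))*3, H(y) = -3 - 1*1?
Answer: 265848/239 ≈ 1112.3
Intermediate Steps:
H(y) = -4 (H(y) = -3 - 1 = -4)
r(Z, C) = -3 + C + Z (r(Z, C) = C + (-3 + Z) = -3 + C + Z)
t = -48 (t = ((-3 + 1 + 6)*(-4))*3 = (4*(-4))*3 = -16*3 = -48)
n(M) = -48
(7 + 1/(-124 + (n(-5) - 67)))*159 = (7 + 1/(-124 + (-48 - 67)))*159 = (7 + 1/(-124 - 115))*159 = (7 + 1/(-239))*159 = (7 - 1/239)*159 = (1672/239)*159 = 265848/239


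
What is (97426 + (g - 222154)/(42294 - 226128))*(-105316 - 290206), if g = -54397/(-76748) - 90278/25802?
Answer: -167000546731557465792559/4333781274396 ≈ -3.8535e+10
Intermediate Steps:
g = -394650325/141446564 (g = -54397*(-1/76748) - 90278*1/25802 = 7771/10964 - 45139/12901 = -394650325/141446564 ≈ -2.7901)
(97426 + (g - 222154)/(42294 - 226128))*(-105316 - 290206) = (97426 + (-394650325/141446564 - 222154)/(42294 - 226128))*(-105316 - 290206) = (97426 - 31423314629181/141446564/(-183834))*(-395522) = (97426 - 31423314629181/141446564*(-1/183834))*(-395522) = (97426 + 10474438209727/8667562548792)*(-395522) = (844456423316819119/8667562548792)*(-395522) = -167000546731557465792559/4333781274396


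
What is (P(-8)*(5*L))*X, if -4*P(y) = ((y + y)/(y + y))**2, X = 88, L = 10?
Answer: -1100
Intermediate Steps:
P(y) = -1/4 (P(y) = -((y + y)/(y + y))**2/4 = -((2*y)/((2*y)))**2/4 = -((2*y)*(1/(2*y)))**2/4 = -1/4*1**2 = -1/4*1 = -1/4)
(P(-8)*(5*L))*X = -5*10/4*88 = -1/4*50*88 = -25/2*88 = -1100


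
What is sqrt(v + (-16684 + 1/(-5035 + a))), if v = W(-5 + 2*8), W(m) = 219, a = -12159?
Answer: I*sqrt(4867607833934)/17194 ≈ 128.32*I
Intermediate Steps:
v = 219
sqrt(v + (-16684 + 1/(-5035 + a))) = sqrt(219 + (-16684 + 1/(-5035 - 12159))) = sqrt(219 + (-16684 + 1/(-17194))) = sqrt(219 + (-16684 - 1/17194)) = sqrt(219 - 286864697/17194) = sqrt(-283099211/17194) = I*sqrt(4867607833934)/17194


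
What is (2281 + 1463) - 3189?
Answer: 555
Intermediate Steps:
(2281 + 1463) - 3189 = 3744 - 3189 = 555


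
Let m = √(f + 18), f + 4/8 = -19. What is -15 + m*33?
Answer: -15 + 33*I*√6/2 ≈ -15.0 + 40.417*I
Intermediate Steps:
f = -39/2 (f = -½ - 19 = -39/2 ≈ -19.500)
m = I*√6/2 (m = √(-39/2 + 18) = √(-3/2) = I*√6/2 ≈ 1.2247*I)
-15 + m*33 = -15 + (I*√6/2)*33 = -15 + 33*I*√6/2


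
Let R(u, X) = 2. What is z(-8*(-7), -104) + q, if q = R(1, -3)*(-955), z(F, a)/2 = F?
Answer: -1798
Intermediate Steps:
z(F, a) = 2*F
q = -1910 (q = 2*(-955) = -1910)
z(-8*(-7), -104) + q = 2*(-8*(-7)) - 1910 = 2*56 - 1910 = 112 - 1910 = -1798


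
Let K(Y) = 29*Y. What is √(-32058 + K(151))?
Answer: I*√27679 ≈ 166.37*I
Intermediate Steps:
√(-32058 + K(151)) = √(-32058 + 29*151) = √(-32058 + 4379) = √(-27679) = I*√27679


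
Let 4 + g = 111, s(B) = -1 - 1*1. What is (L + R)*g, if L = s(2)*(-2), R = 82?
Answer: 9202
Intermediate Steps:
s(B) = -2 (s(B) = -1 - 1 = -2)
L = 4 (L = -2*(-2) = 4)
g = 107 (g = -4 + 111 = 107)
(L + R)*g = (4 + 82)*107 = 86*107 = 9202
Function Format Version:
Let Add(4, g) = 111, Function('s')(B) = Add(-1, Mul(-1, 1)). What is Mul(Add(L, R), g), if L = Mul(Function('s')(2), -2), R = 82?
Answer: 9202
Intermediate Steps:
Function('s')(B) = -2 (Function('s')(B) = Add(-1, -1) = -2)
L = 4 (L = Mul(-2, -2) = 4)
g = 107 (g = Add(-4, 111) = 107)
Mul(Add(L, R), g) = Mul(Add(4, 82), 107) = Mul(86, 107) = 9202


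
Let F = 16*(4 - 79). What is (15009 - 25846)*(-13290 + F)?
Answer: 157028130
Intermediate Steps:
F = -1200 (F = 16*(-75) = -1200)
(15009 - 25846)*(-13290 + F) = (15009 - 25846)*(-13290 - 1200) = -10837*(-14490) = 157028130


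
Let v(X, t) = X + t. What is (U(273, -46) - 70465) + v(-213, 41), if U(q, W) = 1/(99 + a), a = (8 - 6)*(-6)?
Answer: -6145418/87 ≈ -70637.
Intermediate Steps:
a = -12 (a = 2*(-6) = -12)
U(q, W) = 1/87 (U(q, W) = 1/(99 - 12) = 1/87)
(U(273, -46) - 70465) + v(-213, 41) = (1/87 - 70465) + (-213 + 41) = -6130454/87 - 172 = -6145418/87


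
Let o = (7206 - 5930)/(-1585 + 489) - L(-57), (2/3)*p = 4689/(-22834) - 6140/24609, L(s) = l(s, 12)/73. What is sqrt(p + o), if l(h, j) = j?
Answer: I*sqrt(144009195843228072061289)/267608618186 ≈ 1.4181*I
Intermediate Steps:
L(s) = 12/73
p = -255592361/374614604 (p = 3*(4689/(-22834) - 6140/24609)/2 = 3*(4689*(-1/22834) - 6140*1/24609)/2 = 3*(-4689/22834 - 6140/24609)/2 = (3/2)*(-255592361/561921906) = -255592361/374614604 ≈ -0.68228)
o = -26575/20002 (o = (7206 - 5930)/(-1585 + 489) - 1*12/73 = 1276/(-1096) - 12/73 = 1276*(-1/1096) - 12/73 = -319/274 - 12/73 = -26575/20002 ≈ -1.3286)
sqrt(p + o) = sqrt(-255592361/374614604 - 26575/20002) = sqrt(-7533870753011/3746520654604) = I*sqrt(144009195843228072061289)/267608618186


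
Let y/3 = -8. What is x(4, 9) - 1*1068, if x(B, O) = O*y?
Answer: -1284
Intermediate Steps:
y = -24 (y = 3*(-8) = -24)
x(B, O) = -24*O (x(B, O) = O*(-24) = -24*O)
x(4, 9) - 1*1068 = -24*9 - 1*1068 = -216 - 1068 = -1284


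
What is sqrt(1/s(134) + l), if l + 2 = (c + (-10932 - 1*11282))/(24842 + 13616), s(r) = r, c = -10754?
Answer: I*sqrt(4214881426)/38458 ≈ 1.6881*I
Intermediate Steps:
l = -54942/19229 (l = -2 + (-10754 + (-10932 - 1*11282))/(24842 + 13616) = -2 + (-10754 + (-10932 - 11282))/38458 = -2 + (-10754 - 22214)*(1/38458) = -2 - 32968*1/38458 = -2 - 16484/19229 = -54942/19229 ≈ -2.8572)
sqrt(1/s(134) + l) = sqrt(1/134 - 54942/19229) = sqrt(-109597/38458) = I*sqrt(4214881426)/38458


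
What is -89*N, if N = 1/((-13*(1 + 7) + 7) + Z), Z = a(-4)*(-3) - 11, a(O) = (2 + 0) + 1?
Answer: 89/117 ≈ 0.76068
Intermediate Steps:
a(O) = 3 (a(O) = 2 + 1 = 3)
Z = -20 (Z = 3*(-3) - 11 = -9 - 11 = -20)
N = -1/117 (N = 1/((-13*(1 + 7) + 7) - 20) = 1/((-13*8 + 7) - 20) = 1/((-104 + 7) - 20) = 1/(-97 - 20) = 1/(-117) = -1/117 ≈ -0.0085470)
-89*N = -89*(-1/117) = 89/117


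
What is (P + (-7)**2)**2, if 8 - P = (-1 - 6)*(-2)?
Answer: 1849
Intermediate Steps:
P = -6 (P = 8 - (-1 - 6)*(-2) = 8 - (-7)*(-2) = 8 - 1*14 = 8 - 14 = -6)
(P + (-7)**2)**2 = (-6 + (-7)**2)**2 = (-6 + 49)**2 = 43**2 = 1849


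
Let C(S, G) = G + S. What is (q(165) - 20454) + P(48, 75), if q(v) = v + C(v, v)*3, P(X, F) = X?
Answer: -19251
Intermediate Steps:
q(v) = 7*v (q(v) = v + (v + v)*3 = v + (2*v)*3 = v + 6*v = 7*v)
(q(165) - 20454) + P(48, 75) = (7*165 - 20454) + 48 = (1155 - 20454) + 48 = -19299 + 48 = -19251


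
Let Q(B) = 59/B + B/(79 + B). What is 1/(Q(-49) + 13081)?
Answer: 1470/19224899 ≈ 7.6463e-5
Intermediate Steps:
1/(Q(-49) + 13081) = 1/((4661 + (-49)² + 59*(-49))/((-49)*(79 - 49)) + 13081) = 1/(-1/49*(4661 + 2401 - 2891)/30 + 13081) = 1/(-1/49*1/30*4171 + 13081) = 1/(-4171/1470 + 13081) = 1/(19224899/1470) = 1470/19224899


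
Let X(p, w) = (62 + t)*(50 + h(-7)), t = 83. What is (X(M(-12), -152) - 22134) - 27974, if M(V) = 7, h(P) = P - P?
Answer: -42858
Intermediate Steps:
h(P) = 0
X(p, w) = 7250 (X(p, w) = (62 + 83)*(50 + 0) = 145*50 = 7250)
(X(M(-12), -152) - 22134) - 27974 = (7250 - 22134) - 27974 = -14884 - 27974 = -42858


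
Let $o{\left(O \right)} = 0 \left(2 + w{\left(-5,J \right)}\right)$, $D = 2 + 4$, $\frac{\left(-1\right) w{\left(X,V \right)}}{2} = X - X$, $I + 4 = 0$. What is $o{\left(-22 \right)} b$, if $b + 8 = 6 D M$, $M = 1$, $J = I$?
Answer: $0$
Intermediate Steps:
$I = -4$ ($I = -4 + 0 = -4$)
$J = -4$
$w{\left(X,V \right)} = 0$ ($w{\left(X,V \right)} = - 2 \left(X - X\right) = \left(-2\right) 0 = 0$)
$D = 6$
$b = 28$ ($b = -8 + 6 \cdot 6 \cdot 1 = -8 + 36 \cdot 1 = -8 + 36 = 28$)
$o{\left(O \right)} = 0$ ($o{\left(O \right)} = 0 \left(2 + 0\right) = 0 \cdot 2 = 0$)
$o{\left(-22 \right)} b = 0 \cdot 28 = 0$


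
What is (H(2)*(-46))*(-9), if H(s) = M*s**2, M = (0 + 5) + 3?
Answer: 13248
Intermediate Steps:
M = 8 (M = 5 + 3 = 8)
H(s) = 8*s**2
(H(2)*(-46))*(-9) = ((8*2**2)*(-46))*(-9) = ((8*4)*(-46))*(-9) = (32*(-46))*(-9) = -1472*(-9) = 13248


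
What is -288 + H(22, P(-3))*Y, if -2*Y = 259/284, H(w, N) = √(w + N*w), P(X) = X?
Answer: -288 - 259*I*√11/284 ≈ -288.0 - 3.0247*I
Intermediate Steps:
Y = -259/568 (Y = -259/(2*284) = -½*259/284 = -259/568 ≈ -0.45599)
-288 + H(22, P(-3))*Y = -288 + √(22*(1 - 3))*(-259/568) = -288 + √(22*(-2))*(-259/568) = -288 + √(-44)*(-259/568) = -288 + (2*I*√11)*(-259/568) = -288 - 259*I*√11/284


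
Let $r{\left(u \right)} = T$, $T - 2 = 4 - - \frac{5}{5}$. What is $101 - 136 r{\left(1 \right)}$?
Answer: $-851$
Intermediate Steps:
$T = 7$ ($T = 2 + \left(4 - - \frac{5}{5}\right) = 2 + \left(4 - \left(-5\right) \frac{1}{5}\right) = 2 + \left(4 - -1\right) = 2 + \left(4 + 1\right) = 2 + 5 = 7$)
$r{\left(u \right)} = 7$
$101 - 136 r{\left(1 \right)} = 101 - 952 = -851$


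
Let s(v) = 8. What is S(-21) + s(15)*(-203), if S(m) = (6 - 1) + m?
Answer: -1640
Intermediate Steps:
S(m) = 5 + m
S(-21) + s(15)*(-203) = (5 - 21) + 8*(-203) = -16 - 1624 = -1640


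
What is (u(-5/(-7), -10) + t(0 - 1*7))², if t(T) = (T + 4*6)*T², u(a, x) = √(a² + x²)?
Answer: 34005486/49 + 1190*√197 ≈ 7.1069e+5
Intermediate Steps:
t(T) = T²*(24 + T) (t(T) = (T + 24)*T² = (24 + T)*T² = T²*(24 + T))
(u(-5/(-7), -10) + t(0 - 1*7))² = (√((-5/(-7))² + (-10)²) + (0 - 1*7)²*(24 + (0 - 1*7)))² = (√((-5*(-⅐))² + 100) + (0 - 7)²*(24 + (0 - 7)))² = (√((5/7)² + 100) + (-7)²*(24 - 7))² = (√(25/49 + 100) + 49*17)² = (√(4925/49) + 833)² = (5*√197/7 + 833)² = (833 + 5*√197/7)²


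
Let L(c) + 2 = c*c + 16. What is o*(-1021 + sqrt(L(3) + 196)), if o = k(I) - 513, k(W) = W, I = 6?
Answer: 517647 - 507*sqrt(219) ≈ 5.1014e+5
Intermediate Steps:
L(c) = 14 + c**2 (L(c) = -2 + (c*c + 16) = -2 + (c**2 + 16) = -2 + (16 + c**2) = 14 + c**2)
o = -507 (o = 6 - 513 = -507)
o*(-1021 + sqrt(L(3) + 196)) = -507*(-1021 + sqrt((14 + 3**2) + 196)) = -507*(-1021 + sqrt((14 + 9) + 196)) = -507*(-1021 + sqrt(23 + 196)) = -507*(-1021 + sqrt(219)) = 517647 - 507*sqrt(219)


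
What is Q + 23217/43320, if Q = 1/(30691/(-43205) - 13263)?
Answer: 2217138335817/4137483135320 ≈ 0.53587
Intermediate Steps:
Q = -43205/573058606 (Q = 1/(30691*(-1/43205) - 13263) = 1/(-30691/43205 - 13263) = 1/(-573058606/43205) = -43205/573058606 ≈ -7.5394e-5)
Q + 23217/43320 = -43205/573058606 + 23217/43320 = -43205/573058606 + 23217*(1/43320) = -43205/573058606 + 7739/14440 = 2217138335817/4137483135320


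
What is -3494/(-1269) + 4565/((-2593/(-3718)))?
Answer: 21547378172/3290517 ≈ 6548.3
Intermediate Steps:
-3494/(-1269) + 4565/((-2593/(-3718))) = -3494*(-1/1269) + 4565/((-2593*(-1/3718))) = 3494/1269 + 4565/(2593/3718) = 3494/1269 + 4565*(3718/2593) = 3494/1269 + 16972670/2593 = 21547378172/3290517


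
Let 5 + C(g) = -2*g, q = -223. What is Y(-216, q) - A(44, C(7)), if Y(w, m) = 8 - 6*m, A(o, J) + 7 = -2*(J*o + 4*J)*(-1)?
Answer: 3177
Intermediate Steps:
C(g) = -5 - 2*g
A(o, J) = -7 + 8*J + 2*J*o (A(o, J) = -7 - 2*(J*o + 4*J)*(-1) = -7 - 2*(4*J + J*o)*(-1) = -7 + (-8*J - 2*J*o)*(-1) = -7 + (8*J + 2*J*o) = -7 + 8*J + 2*J*o)
Y(-216, q) - A(44, C(7)) = (8 - 6*(-223)) - (-7 + 8*(-5 - 2*7) + 2*(-5 - 2*7)*44) = (8 + 1338) - (-7 + 8*(-5 - 14) + 2*(-5 - 14)*44) = 1346 - (-7 + 8*(-19) + 2*(-19)*44) = 1346 - (-7 - 152 - 1672) = 1346 - 1*(-1831) = 1346 + 1831 = 3177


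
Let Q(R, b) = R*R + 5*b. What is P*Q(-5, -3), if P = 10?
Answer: 100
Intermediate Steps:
Q(R, b) = R² + 5*b
P*Q(-5, -3) = 10*((-5)² + 5*(-3)) = 10*(25 - 15) = 10*10 = 100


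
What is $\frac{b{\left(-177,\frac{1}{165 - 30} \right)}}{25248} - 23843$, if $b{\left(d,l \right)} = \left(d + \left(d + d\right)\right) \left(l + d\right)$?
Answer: $- \frac{4514205607}{189360} \approx -23839.0$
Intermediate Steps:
$b{\left(d,l \right)} = 3 d \left(d + l\right)$ ($b{\left(d,l \right)} = \left(d + 2 d\right) \left(d + l\right) = 3 d \left(d + l\right)$)
$\frac{b{\left(-177,\frac{1}{165 - 30} \right)}}{25248} - 23843 = \frac{3 \left(-177\right) \left(-177 + \frac{1}{165 - 30}\right)}{25248} - 23843 = 3 \left(-177\right) \left(-177 + \frac{1}{135}\right) \frac{1}{25248} - 23843 = 3 \left(-177\right) \left(- \frac{23894}{135}\right) \frac{1}{25248} - 23843 = \frac{1409746}{15} \cdot \frac{1}{25248} - 23843 = \frac{704873}{189360} - 23843 = - \frac{4514205607}{189360}$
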